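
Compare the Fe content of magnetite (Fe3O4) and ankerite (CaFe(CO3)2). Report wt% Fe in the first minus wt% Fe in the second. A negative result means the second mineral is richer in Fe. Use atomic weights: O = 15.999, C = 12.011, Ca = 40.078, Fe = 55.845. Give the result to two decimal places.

First mineral: 167.535 g Fe in 231.531 g formula = 72.36 wt% Fe.
Second mineral: 55.845 g Fe in 215.939 g formula = 25.86 wt% Fe.
72.36% − 25.86% gives a difference of 46.50 percentage points.

46.50 percentage points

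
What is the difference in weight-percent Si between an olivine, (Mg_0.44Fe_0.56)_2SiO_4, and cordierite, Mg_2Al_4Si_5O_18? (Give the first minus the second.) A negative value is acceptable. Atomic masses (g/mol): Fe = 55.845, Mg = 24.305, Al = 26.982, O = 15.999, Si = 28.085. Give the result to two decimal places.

Si in (Mg_0.44Fe_0.56)_2SiO_4: molar mass 176.016 g/mol; 1×28.085 = 28.085 g → 15.96 wt%.
Si in Mg_2Al_4Si_5O_18: molar mass 584.945 g/mol; 5×28.085 = 140.425 g → 24.01 wt%.
Difference = 15.96 − 24.01 = -8.05 percentage points.

-8.05 percentage points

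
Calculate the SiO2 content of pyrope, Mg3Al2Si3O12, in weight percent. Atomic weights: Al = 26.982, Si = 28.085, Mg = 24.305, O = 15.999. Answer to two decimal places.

Molar mass of Mg3Al2Si3O12 = 3×24.305 + 2×26.982 + 3×28.085 + 12×15.999 = 403.122 g/mol.
Each formula unit contains 3 Si, equivalent to 3/1 = 3.0000 mol SiO2.
M(SiO2) = 1×28.085 + 2×15.999 = 60.083 g/mol.
Mass of SiO2 per formula unit = 3.0000 × 60.083 = 180.249 g.
SiO2 wt% = 180.249 / 403.122 × 100 = 44.71%.

44.71 wt%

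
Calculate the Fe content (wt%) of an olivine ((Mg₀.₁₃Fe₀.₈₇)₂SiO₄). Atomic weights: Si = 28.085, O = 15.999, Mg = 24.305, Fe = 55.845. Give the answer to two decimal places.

Formula mass = 0.26*24.305 + 1.74*55.845 + 1*28.085 + 4*15.999 = 195.571 g/mol, of which 97.170 g is Fe.
So Fe makes up 97.170/195.571 = 0.4969 of the mass, i.e. 49.69%.

49.69 wt%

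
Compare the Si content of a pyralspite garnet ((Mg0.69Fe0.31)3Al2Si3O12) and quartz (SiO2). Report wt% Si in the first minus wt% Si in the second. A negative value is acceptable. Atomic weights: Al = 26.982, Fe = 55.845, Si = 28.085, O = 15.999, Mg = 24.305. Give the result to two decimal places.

First mineral: 84.255 g Si in 432.454 g formula = 19.48 wt% Si.
Second mineral: 28.085 g Si in 60.083 g formula = 46.74 wt% Si.
19.48% − 46.74% gives a difference of -27.26 percentage points.

-27.26 percentage points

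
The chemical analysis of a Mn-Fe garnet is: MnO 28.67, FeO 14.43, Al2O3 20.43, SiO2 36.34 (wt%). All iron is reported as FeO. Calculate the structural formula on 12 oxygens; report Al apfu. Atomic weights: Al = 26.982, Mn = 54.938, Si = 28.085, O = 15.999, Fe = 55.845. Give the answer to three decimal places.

1.991 Al apfu

28.67 wt% MnO ÷ 70.937 g/mol = 0.40416 mol, giving 0.40416 Mn and 0.40416 O.
14.43 wt% FeO ÷ 71.844 g/mol = 0.20085 mol, giving 0.20085 Fe and 0.20085 O.
20.43 wt% Al2O3 ÷ 101.961 g/mol = 0.20037 mol, giving 0.40074 Al and 0.60111 O.
36.34 wt% SiO2 ÷ 60.083 g/mol = 0.60483 mol, giving 0.60483 Si and 1.20966 O.
Oxygen sums to 2.41578; scaling by 12/2.41578 = 4.96734 puts the formula on 12 O.
Al: 0.40074 × 4.96734 = 1.991 atoms per formula unit.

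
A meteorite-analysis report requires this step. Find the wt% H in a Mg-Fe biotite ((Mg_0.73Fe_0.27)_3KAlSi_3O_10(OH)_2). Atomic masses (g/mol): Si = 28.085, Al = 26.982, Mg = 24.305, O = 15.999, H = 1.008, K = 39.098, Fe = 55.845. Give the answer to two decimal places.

M((Mg_0.73Fe_0.27)_3KAlSi_3O_10(OH)_2) = 442.801 g/mol.
H contributes 2 × 1.008 = 2.016 g per mole.
2.016/442.801 = 0.0046 → 0.46%.

0.46 mass %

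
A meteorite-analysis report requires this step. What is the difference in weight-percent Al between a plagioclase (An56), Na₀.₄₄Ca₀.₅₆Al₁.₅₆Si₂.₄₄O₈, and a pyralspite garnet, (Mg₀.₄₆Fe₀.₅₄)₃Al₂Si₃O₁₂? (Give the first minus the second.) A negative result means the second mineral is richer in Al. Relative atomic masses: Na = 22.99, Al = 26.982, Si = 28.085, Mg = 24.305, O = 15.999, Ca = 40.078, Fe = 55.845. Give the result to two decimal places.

Al in Na₀.₄₄Ca₀.₅₆Al₁.₅₆Si₂.₄₄O₈: molar mass 271.171 g/mol; 1.56×26.982 = 42.092 g → 15.52 wt%.
Al in (Mg₀.₄₆Fe₀.₅₄)₃Al₂Si₃O₁₂: molar mass 454.217 g/mol; 2×26.982 = 53.964 g → 11.88 wt%.
Difference = 15.52 − 11.88 = 3.64 percentage points.

3.64 percentage points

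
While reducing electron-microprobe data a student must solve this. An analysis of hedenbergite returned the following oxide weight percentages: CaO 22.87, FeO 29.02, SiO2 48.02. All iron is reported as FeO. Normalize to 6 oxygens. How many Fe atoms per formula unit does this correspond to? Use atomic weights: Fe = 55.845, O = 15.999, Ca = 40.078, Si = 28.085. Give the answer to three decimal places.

1.006 Fe apfu

CaO (M=56.077): mol = 0.40783; Ca = 0.40783, O = 0.40783.
FeO (M=71.844): mol = 0.40393; Fe = 0.40393, O = 0.40393.
SiO2 (M=60.083): mol = 0.79923; Si = 0.79923, O = 1.59846.
ΣO = 2.41022; factor = 6/ΣO = 2.48940.
Fe apfu = 0.40393 × 2.48940 = 1.006.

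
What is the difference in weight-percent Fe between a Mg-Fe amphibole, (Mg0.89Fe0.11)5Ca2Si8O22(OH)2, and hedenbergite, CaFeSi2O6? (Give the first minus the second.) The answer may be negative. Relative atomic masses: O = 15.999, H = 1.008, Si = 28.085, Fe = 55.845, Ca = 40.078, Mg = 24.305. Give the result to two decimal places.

M((Mg0.89Fe0.11)5Ca2Si8O22(OH)2) = 829.700 g/mol, so wt% Fe = 30.715/829.700 × 100 = 3.70%.
M(CaFeSi2O6) = 248.087 g/mol, so wt% Fe = 55.845/248.087 × 100 = 22.51%.
3.70 − 22.51 = -18.81 pp.

-18.81 percentage points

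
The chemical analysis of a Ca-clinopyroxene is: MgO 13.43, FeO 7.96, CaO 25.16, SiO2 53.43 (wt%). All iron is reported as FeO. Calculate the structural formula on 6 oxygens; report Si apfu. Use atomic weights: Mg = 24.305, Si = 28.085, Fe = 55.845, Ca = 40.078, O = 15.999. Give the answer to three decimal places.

13.43 wt% MgO ÷ 40.304 g/mol = 0.33322 mol, giving 0.33322 Mg and 0.33322 O.
7.96 wt% FeO ÷ 71.844 g/mol = 0.11080 mol, giving 0.11080 Fe and 0.11080 O.
25.16 wt% CaO ÷ 56.077 g/mol = 0.44867 mol, giving 0.44867 Ca and 0.44867 O.
53.43 wt% SiO2 ÷ 60.083 g/mol = 0.88927 mol, giving 0.88927 Si and 1.77854 O.
Oxygen sums to 2.67123; scaling by 6/2.67123 = 2.24616 puts the formula on 6 O.
Si: 0.88927 × 2.24616 = 1.997 atoms per formula unit.

1.997 Si apfu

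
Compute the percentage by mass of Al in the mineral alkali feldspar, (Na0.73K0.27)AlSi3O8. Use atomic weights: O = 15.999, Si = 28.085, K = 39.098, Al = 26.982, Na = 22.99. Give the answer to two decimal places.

10.12 wt%

Formula mass = 0.73·22.99 + 0.27·39.098 + 1·26.982 + 3·28.085 + 8·15.999 = 266.568 g/mol, of which 26.982 g is Al.
So Al makes up 26.982/266.568 = 0.1012 of the mass, i.e. 10.12%.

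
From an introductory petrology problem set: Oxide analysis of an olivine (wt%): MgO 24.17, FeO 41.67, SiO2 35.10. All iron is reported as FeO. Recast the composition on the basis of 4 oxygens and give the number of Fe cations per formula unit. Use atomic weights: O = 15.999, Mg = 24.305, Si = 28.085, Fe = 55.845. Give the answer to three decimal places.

0.988 Fe apfu

MgO (M=40.304): mol = 0.59969; Mg = 0.59969, O = 0.59969.
FeO (M=71.844): mol = 0.58001; Fe = 0.58001, O = 0.58001.
SiO2 (M=60.083): mol = 0.58419; Si = 0.58419, O = 1.16838.
ΣO = 2.34808; factor = 4/ΣO = 1.70352.
Fe apfu = 0.58001 × 1.70352 = 0.988.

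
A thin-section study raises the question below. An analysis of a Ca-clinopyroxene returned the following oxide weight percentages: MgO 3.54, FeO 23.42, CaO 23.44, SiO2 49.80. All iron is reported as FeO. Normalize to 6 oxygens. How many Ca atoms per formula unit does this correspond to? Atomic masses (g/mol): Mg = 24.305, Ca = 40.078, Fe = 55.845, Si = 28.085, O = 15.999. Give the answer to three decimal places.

MgO: 3.54/40.304 = 0.08783 mol → 0.08783 mol Mg, 0.08783 mol O.
FeO: 23.42/71.844 = 0.32598 mol → 0.32598 mol Fe, 0.32598 mol O.
CaO: 23.44/56.077 = 0.41800 mol → 0.41800 mol Ca, 0.41800 mol O.
SiO2: 49.80/60.083 = 0.82885 mol → 0.82885 mol Si, 1.65770 mol O.
Total oxygen = 2.48951 mol. Normalization factor = 6/2.48951 = 2.41011.
Ca per 6 O = 0.41800 × 2.41011 = 1.007.

1.007 Ca apfu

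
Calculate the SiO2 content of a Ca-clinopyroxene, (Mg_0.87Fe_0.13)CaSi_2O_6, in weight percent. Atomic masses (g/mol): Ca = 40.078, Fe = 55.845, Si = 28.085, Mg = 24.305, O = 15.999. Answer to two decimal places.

54.46 wt%

M((Mg_0.87Fe_0.13)CaSi_2O_6) = 220.647 g/mol; M(SiO2) = 60.083 g/mol.
Moles SiO2 per formula unit = 2 Si ÷ 1 = 2.0000.
SiO2 fraction = (2.0000 × 60.083) / 220.647 = 120.166/220.647 = 0.5446.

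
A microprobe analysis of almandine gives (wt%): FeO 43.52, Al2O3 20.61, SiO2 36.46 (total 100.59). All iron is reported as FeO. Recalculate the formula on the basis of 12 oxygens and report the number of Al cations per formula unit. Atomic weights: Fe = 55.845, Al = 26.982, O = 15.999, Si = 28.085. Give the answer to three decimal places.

43.52 wt% FeO ÷ 71.844 g/mol = 0.60576 mol, giving 0.60576 Fe and 0.60576 O.
20.61 wt% Al2O3 ÷ 101.961 g/mol = 0.20214 mol, giving 0.40428 Al and 0.60642 O.
36.46 wt% SiO2 ÷ 60.083 g/mol = 0.60683 mol, giving 0.60683 Si and 1.21366 O.
Oxygen sums to 2.42584; scaling by 12/2.42584 = 4.94674 puts the formula on 12 O.
Al: 0.40428 × 4.94674 = 2.000 atoms per formula unit.

2.000 Al apfu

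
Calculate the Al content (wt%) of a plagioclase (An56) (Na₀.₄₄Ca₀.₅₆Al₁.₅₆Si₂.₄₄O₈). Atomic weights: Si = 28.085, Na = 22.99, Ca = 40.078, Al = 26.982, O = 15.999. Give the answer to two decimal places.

Molar mass of Na₀.₄₄Ca₀.₅₆Al₁.₅₆Si₂.₄₄O₈: 0.44×22.99 + 0.56×40.078 + 1.56×26.982 + 2.44×28.085 + 8×15.999 = 271.171 g/mol.
Mass of Al per formula unit: 1.56 × 26.982 = 42.092 g.
Weight fraction Al = 42.092 / 271.171 = 0.1552.

15.52 wt%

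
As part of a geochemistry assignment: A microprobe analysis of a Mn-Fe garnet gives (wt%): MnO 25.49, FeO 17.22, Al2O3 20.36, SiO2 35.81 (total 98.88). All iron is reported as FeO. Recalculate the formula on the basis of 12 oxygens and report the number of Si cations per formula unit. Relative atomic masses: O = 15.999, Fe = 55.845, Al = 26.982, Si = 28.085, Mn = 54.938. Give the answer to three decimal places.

25.49 wt% MnO ÷ 70.937 g/mol = 0.35933 mol, giving 0.35933 Mn and 0.35933 O.
17.22 wt% FeO ÷ 71.844 g/mol = 0.23969 mol, giving 0.23969 Fe and 0.23969 O.
20.36 wt% Al2O3 ÷ 101.961 g/mol = 0.19968 mol, giving 0.39936 Al and 0.59904 O.
35.81 wt% SiO2 ÷ 60.083 g/mol = 0.59601 mol, giving 0.59601 Si and 1.19202 O.
Oxygen sums to 2.39008; scaling by 12/2.39008 = 5.02075 puts the formula on 12 O.
Si: 0.59601 × 5.02075 = 2.992 atoms per formula unit.

2.992 Si apfu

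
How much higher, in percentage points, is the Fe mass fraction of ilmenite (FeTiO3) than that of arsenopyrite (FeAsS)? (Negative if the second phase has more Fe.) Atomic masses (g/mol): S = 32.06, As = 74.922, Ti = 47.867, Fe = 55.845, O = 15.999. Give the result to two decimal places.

2.51 percentage points

Fe in FeTiO3: molar mass 151.709 g/mol; 1×55.845 = 55.845 g → 36.81 wt%.
Fe in FeAsS: molar mass 162.827 g/mol; 1×55.845 = 55.845 g → 34.30 wt%.
Difference = 36.81 − 34.30 = 2.51 percentage points.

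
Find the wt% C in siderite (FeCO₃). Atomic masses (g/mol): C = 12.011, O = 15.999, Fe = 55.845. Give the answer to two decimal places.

M(FeCO₃) = 115.853 g/mol.
C contributes 1 × 12.011 = 12.011 g per mole.
12.011/115.853 = 0.1037 → 10.37%.

10.37 mass %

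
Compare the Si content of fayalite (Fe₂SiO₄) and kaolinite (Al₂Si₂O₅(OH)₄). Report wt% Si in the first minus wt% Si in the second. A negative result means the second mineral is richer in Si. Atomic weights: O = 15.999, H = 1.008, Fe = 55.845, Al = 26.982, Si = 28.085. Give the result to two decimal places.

Si in Fe₂SiO₄: molar mass 203.771 g/mol; 1×28.085 = 28.085 g → 13.78 wt%.
Si in Al₂Si₂O₅(OH)₄: molar mass 258.157 g/mol; 2×28.085 = 56.170 g → 21.76 wt%.
Difference = 13.78 − 21.76 = -7.98 percentage points.

-7.98 percentage points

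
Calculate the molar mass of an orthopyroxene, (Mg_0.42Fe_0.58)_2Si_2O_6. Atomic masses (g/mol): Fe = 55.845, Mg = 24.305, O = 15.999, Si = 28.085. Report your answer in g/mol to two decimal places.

237.36 g/mol

Mg: 0.84 × 24.305 = 20.4162
Fe: 1.16 × 55.845 = 64.7802
Si: 2 × 28.085 = 56.1700
O: 6 × 15.999 = 95.9940
Summing the contributions gives the formula mass.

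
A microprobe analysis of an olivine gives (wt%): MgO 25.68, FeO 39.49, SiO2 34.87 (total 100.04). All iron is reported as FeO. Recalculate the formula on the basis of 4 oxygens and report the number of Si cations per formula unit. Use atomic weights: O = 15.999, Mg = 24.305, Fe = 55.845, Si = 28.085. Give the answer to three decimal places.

MgO: 25.68/40.304 = 0.63716 mol → 0.63716 mol Mg, 0.63716 mol O.
FeO: 39.49/71.844 = 0.54966 mol → 0.54966 mol Fe, 0.54966 mol O.
SiO2: 34.87/60.083 = 0.58036 mol → 0.58036 mol Si, 1.16072 mol O.
Total oxygen = 2.34754 mol. Normalization factor = 4/2.34754 = 1.70391.
Si per 4 O = 0.58036 × 1.70391 = 0.989.

0.989 Si apfu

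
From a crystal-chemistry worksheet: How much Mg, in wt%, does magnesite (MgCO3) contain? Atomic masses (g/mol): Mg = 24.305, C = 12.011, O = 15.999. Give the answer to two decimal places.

Molar mass of MgCO3: 1·24.305 + 1·12.011 + 3·15.999 = 84.313 g/mol.
Mass of Mg per formula unit: 1 × 24.305 = 24.305 g.
Weight fraction Mg = 24.305 / 84.313 = 0.2883.

28.83 wt%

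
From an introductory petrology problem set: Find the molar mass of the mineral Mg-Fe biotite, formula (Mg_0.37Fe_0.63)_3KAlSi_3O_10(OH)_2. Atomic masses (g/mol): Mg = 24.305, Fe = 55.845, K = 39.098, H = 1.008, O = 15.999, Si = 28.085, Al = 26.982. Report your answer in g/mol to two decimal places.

M = 1.11×24.305 + 1.89×55.845 + 1×39.098 + 1×26.982 + 3×28.085 + 12×15.999 + 2×1.008

476.86 g/mol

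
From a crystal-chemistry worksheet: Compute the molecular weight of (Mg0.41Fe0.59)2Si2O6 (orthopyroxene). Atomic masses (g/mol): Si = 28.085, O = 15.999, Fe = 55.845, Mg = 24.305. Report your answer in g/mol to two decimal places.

Mg: 0.82 × 24.305 = 19.9301
Fe: 1.18 × 55.845 = 65.8971
Si: 2 × 28.085 = 56.1700
O: 6 × 15.999 = 95.9940
Summing the contributions gives the formula mass.

237.99 g/mol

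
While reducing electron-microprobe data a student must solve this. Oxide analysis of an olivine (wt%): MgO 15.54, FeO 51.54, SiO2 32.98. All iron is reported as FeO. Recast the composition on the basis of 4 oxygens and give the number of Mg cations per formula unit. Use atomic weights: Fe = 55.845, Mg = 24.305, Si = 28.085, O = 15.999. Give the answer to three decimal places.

0.701 Mg apfu

15.54 wt% MgO ÷ 40.304 g/mol = 0.38557 mol, giving 0.38557 Mg and 0.38557 O.
51.54 wt% FeO ÷ 71.844 g/mol = 0.71739 mol, giving 0.71739 Fe and 0.71739 O.
32.98 wt% SiO2 ÷ 60.083 g/mol = 0.54891 mol, giving 0.54891 Si and 1.09782 O.
Oxygen sums to 2.20078; scaling by 4/2.20078 = 1.81754 puts the formula on 4 O.
Mg: 0.38557 × 1.81754 = 0.701 atoms per formula unit.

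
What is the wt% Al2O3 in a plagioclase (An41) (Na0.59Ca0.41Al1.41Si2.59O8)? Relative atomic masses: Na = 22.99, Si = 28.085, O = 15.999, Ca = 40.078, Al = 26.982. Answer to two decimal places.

26.74 wt%

M(Na0.59Ca0.41Al1.41Si2.59O8) = 268.773 g/mol; M(Al2O3) = 101.961 g/mol.
Moles Al2O3 per formula unit = 1.41 Al ÷ 2 = 0.7050.
Al2O3 fraction = (0.7050 × 101.961) / 268.773 = 71.883/268.773 = 0.2674.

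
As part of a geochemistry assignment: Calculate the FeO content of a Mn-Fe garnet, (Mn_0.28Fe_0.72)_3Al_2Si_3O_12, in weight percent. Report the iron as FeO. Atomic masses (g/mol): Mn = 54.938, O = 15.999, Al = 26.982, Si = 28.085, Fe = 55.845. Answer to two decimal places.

31.23 wt%

Formula mass = 496.980 g/mol.
2.16 Fe → 2.1600 mol FeO per formula unit; M(FeO) = 71.844, so FeO mass = 155.183 g.
155.183/496.980 × 100 = 31.23 wt%.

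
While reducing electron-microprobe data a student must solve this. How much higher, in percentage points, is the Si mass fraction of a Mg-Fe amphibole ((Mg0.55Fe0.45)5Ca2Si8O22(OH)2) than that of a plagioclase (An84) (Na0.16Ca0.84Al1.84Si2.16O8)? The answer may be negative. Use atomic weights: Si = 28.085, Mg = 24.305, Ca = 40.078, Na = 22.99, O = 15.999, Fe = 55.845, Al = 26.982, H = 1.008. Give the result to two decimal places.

Si in (Mg0.55Fe0.45)5Ca2Si8O22(OH)2: molar mass 883.318 g/mol; 8×28.085 = 224.680 g → 25.44 wt%.
Si in Na0.16Ca0.84Al1.84Si2.16O8: molar mass 275.646 g/mol; 2.16×28.085 = 60.664 g → 22.01 wt%.
Difference = 25.44 − 22.01 = 3.43 percentage points.

3.43 percentage points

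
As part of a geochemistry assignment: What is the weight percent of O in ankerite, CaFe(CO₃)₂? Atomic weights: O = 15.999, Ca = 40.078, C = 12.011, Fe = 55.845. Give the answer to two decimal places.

44.45 wt%

M(CaFe(CO₃)₂) = 215.939 g/mol.
O contributes 6 × 15.999 = 95.994 g per mole.
95.994/215.939 = 0.4445 → 44.45%.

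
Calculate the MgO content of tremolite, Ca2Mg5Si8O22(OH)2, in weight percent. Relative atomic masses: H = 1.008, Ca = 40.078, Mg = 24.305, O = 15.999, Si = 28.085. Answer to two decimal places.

24.81 wt%

Formula mass = 812.353 g/mol.
5 Mg → 5.0000 mol MgO per formula unit; M(MgO) = 40.304, so MgO mass = 201.520 g.
201.520/812.353 × 100 = 24.81 wt%.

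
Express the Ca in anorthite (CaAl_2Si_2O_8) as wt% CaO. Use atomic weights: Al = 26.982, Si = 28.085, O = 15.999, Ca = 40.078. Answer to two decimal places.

M(CaAl_2Si_2O_8) = 278.204 g/mol; M(CaO) = 56.077 g/mol.
Moles CaO per formula unit = 1 Ca ÷ 1 = 1.0000.
CaO fraction = (1.0000 × 56.077) / 278.204 = 56.077/278.204 = 0.2016.

20.16 wt%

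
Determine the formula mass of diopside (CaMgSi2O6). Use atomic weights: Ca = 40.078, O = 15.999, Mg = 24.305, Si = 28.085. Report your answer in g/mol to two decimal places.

216.55 g/mol

M = 1(40.078) + 1(24.305) + 2(28.085) + 6(15.999)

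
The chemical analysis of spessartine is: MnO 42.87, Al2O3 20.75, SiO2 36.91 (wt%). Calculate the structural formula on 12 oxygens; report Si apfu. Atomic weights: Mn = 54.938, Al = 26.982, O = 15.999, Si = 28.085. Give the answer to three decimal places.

3.017 Si apfu

42.87 wt% MnO ÷ 70.937 g/mol = 0.60434 mol, giving 0.60434 Mn and 0.60434 O.
20.75 wt% Al2O3 ÷ 101.961 g/mol = 0.20351 mol, giving 0.40702 Al and 0.61053 O.
36.91 wt% SiO2 ÷ 60.083 g/mol = 0.61432 mol, giving 0.61432 Si and 1.22864 O.
Oxygen sums to 2.44351; scaling by 12/2.44351 = 4.91097 puts the formula on 12 O.
Si: 0.61432 × 4.91097 = 3.017 atoms per formula unit.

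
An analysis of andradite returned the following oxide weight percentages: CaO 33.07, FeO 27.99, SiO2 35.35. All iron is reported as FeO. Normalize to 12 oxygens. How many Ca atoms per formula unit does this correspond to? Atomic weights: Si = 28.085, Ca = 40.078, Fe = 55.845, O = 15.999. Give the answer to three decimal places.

3.282 Ca apfu

CaO: 33.07/56.077 = 0.58972 mol → 0.58972 mol Ca, 0.58972 mol O.
FeO: 27.99/71.844 = 0.38959 mol → 0.38959 mol Fe, 0.38959 mol O.
SiO2: 35.35/60.083 = 0.58835 mol → 0.58835 mol Si, 1.17670 mol O.
Total oxygen = 2.15601 mol. Normalization factor = 12/2.15601 = 5.56584.
Ca per 12 O = 0.58972 × 5.56584 = 3.282.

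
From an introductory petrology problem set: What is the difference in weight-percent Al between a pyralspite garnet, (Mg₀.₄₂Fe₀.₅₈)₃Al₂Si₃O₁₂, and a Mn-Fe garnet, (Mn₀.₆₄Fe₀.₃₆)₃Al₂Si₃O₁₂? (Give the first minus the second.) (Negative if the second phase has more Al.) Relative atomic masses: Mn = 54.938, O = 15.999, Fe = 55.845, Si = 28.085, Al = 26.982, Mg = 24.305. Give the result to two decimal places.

0.90 percentage points

First mineral: 53.964 g Al in 458.002 g formula = 11.78 wt% Al.
Second mineral: 53.964 g Al in 496.001 g formula = 10.88 wt% Al.
11.78% − 10.88% gives a difference of 0.90 percentage points.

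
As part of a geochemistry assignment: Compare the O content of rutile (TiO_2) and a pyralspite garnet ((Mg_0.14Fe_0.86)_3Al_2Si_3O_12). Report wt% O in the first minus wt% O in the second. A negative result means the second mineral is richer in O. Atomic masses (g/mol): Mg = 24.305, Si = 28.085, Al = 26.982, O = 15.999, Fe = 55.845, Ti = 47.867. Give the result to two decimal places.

0.44 percentage points

O in TiO_2: molar mass 79.865 g/mol; 2×15.999 = 31.998 g → 40.07 wt%.
O in (Mg_0.14Fe_0.86)_3Al_2Si_3O_12: molar mass 484.495 g/mol; 12×15.999 = 191.988 g → 39.63 wt%.
Difference = 40.07 − 39.63 = 0.44 percentage points.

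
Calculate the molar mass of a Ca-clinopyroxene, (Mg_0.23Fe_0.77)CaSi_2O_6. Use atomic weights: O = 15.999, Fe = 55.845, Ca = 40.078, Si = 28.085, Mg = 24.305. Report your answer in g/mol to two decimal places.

240.83 g/mol

The formula mass is the sum 0.23*24.305 + 0.77*55.845 + 1*40.078 + 2*28.085 + 6*15.999.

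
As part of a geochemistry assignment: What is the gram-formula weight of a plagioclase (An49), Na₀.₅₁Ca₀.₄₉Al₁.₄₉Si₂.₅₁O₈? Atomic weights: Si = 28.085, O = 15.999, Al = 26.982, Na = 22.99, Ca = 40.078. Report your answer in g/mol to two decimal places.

270.05 g/mol

The formula mass is the sum 0.51·22.99 + 0.49·40.078 + 1.49·26.982 + 2.51·28.085 + 8·15.999.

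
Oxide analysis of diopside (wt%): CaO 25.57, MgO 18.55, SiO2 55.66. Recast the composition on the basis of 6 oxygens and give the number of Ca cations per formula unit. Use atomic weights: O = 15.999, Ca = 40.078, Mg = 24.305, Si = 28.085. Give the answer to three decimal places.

CaO: 25.57/56.077 = 0.45598 mol → 0.45598 mol Ca, 0.45598 mol O.
MgO: 18.55/40.304 = 0.46025 mol → 0.46025 mol Mg, 0.46025 mol O.
SiO2: 55.66/60.083 = 0.92639 mol → 0.92639 mol Si, 1.85278 mol O.
Total oxygen = 2.76901 mol. Normalization factor = 6/2.76901 = 2.16684.
Ca per 6 O = 0.45598 × 2.16684 = 0.988.

0.988 Ca apfu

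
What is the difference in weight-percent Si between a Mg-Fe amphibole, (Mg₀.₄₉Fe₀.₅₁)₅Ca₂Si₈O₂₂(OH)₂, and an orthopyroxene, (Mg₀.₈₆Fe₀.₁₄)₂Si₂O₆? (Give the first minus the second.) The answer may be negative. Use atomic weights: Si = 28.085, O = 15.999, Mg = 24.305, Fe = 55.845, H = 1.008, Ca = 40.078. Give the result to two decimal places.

-1.63 percentage points

M((Mg₀.₄₉Fe₀.₅₁)₅Ca₂Si₈O₂₂(OH)₂) = 892.780 g/mol, so wt% Si = 224.680/892.780 × 100 = 25.17%.
M((Mg₀.₈₆Fe₀.₁₄)₂Si₂O₆) = 209.605 g/mol, so wt% Si = 56.170/209.605 × 100 = 26.80%.
25.17 − 26.80 = -1.63 pp.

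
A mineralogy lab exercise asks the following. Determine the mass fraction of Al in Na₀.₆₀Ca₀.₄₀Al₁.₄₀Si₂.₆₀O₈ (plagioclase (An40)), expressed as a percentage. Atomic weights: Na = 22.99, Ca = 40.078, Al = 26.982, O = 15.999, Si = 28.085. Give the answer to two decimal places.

14.06 weight percent

Formula mass = 0.60×22.99 + 0.40×40.078 + 1.40×26.982 + 2.60×28.085 + 8×15.999 = 268.613 g/mol, of which 37.775 g is Al.
So Al makes up 37.775/268.613 = 0.1406 of the mass, i.e. 14.06%.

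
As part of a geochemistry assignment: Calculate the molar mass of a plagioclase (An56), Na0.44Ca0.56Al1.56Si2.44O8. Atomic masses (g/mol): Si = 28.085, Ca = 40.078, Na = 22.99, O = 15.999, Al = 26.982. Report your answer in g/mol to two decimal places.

271.17 g/mol

M = 0.44·22.99 + 0.56·40.078 + 1.56·26.982 + 2.44·28.085 + 8·15.999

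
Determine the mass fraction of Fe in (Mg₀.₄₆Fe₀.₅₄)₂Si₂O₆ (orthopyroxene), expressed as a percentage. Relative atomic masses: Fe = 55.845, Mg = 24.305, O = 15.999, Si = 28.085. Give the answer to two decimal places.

25.68 wt%

Molar mass of (Mg₀.₄₆Fe₀.₅₄)₂Si₂O₆: 0.92·24.305 + 1.08·55.845 + 2·28.085 + 6·15.999 = 234.837 g/mol.
Mass of Fe per formula unit: 1.08 × 55.845 = 60.313 g.
Weight fraction Fe = 60.313 / 234.837 = 0.2568.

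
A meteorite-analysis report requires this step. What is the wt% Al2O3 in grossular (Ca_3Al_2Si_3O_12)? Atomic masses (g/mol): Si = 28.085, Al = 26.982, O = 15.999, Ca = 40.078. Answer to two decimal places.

Formula mass = 450.441 g/mol.
2 Al → 1.0000 mol Al2O3 per formula unit; M(Al2O3) = 101.961, so Al2O3 mass = 101.961 g.
101.961/450.441 × 100 = 22.64 wt%.

22.64 wt%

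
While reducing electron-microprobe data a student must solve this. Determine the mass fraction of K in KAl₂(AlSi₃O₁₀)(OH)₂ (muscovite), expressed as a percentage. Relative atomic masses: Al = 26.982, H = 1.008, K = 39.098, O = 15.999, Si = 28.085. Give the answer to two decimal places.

Molar mass of KAl₂(AlSi₃O₁₀)(OH)₂: 1×39.098 + 3×26.982 + 3×28.085 + 12×15.999 + 2×1.008 = 398.303 g/mol.
Mass of K per formula unit: 1 × 39.098 = 39.098 g.
Weight fraction K = 39.098 / 398.303 = 0.0982.

9.82 wt%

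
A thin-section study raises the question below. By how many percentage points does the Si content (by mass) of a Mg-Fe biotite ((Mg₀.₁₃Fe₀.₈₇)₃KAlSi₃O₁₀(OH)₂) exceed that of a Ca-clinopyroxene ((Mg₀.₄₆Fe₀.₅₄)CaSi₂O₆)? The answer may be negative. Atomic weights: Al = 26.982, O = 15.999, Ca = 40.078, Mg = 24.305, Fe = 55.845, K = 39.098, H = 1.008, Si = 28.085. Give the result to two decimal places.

-7.18 percentage points

M((Mg₀.₁₃Fe₀.₈₇)₃KAlSi₃O₁₀(OH)₂) = 499.573 g/mol, so wt% Si = 84.255/499.573 × 100 = 16.87%.
M((Mg₀.₄₆Fe₀.₅₄)CaSi₂O₆) = 233.579 g/mol, so wt% Si = 56.170/233.579 × 100 = 24.05%.
16.87 − 24.05 = -7.18 pp.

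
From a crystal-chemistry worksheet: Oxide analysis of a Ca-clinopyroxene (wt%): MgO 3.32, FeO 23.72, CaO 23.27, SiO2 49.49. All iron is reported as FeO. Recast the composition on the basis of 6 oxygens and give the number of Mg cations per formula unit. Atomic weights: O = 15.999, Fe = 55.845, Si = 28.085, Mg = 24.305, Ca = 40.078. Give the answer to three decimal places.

0.200 Mg apfu

MgO: 3.32/40.304 = 0.08237 mol → 0.08237 mol Mg, 0.08237 mol O.
FeO: 23.72/71.844 = 0.33016 mol → 0.33016 mol Fe, 0.33016 mol O.
CaO: 23.27/56.077 = 0.41497 mol → 0.41497 mol Ca, 0.41497 mol O.
SiO2: 49.49/60.083 = 0.82369 mol → 0.82369 mol Si, 1.64738 mol O.
Total oxygen = 2.47488 mol. Normalization factor = 6/2.47488 = 2.42436.
Mg per 6 O = 0.08237 × 2.42436 = 0.200.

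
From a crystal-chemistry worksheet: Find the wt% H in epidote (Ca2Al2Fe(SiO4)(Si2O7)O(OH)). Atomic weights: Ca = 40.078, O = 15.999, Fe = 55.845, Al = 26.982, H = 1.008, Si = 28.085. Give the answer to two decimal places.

0.21 wt%

M(Ca2Al2Fe(SiO4)(Si2O7)O(OH)) = 483.215 g/mol.
H contributes 1 × 1.008 = 1.008 g per mole.
1.008/483.215 = 0.0021 → 0.21%.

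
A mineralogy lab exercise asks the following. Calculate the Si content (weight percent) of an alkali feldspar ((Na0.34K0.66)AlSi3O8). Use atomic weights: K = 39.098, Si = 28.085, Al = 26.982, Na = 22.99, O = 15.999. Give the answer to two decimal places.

30.88 weight percent

Molar mass of (Na0.34K0.66)AlSi3O8: 0.34×22.99 + 0.66×39.098 + 1×26.982 + 3×28.085 + 8×15.999 = 272.850 g/mol.
Mass of Si per formula unit: 3 × 28.085 = 84.255 g.
Weight fraction Si = 84.255 / 272.850 = 0.3088.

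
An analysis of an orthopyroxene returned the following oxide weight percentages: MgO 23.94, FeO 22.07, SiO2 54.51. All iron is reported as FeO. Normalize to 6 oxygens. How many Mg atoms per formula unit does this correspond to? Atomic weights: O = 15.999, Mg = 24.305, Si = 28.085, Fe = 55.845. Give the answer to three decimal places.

1.312 Mg apfu

MgO (M=40.304): mol = 0.59399; Mg = 0.59399, O = 0.59399.
FeO (M=71.844): mol = 0.30719; Fe = 0.30719, O = 0.30719.
SiO2 (M=60.083): mol = 0.90724; Si = 0.90724, O = 1.81448.
ΣO = 2.71566; factor = 6/ΣO = 2.20941.
Mg apfu = 0.59399 × 2.20941 = 1.312.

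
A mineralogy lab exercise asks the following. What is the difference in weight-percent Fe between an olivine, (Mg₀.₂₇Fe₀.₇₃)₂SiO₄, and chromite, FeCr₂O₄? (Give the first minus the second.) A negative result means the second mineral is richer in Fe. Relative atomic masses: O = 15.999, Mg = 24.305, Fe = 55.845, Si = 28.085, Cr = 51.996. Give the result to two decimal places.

First mineral: 81.534 g Fe in 186.739 g formula = 43.66 wt% Fe.
Second mineral: 55.845 g Fe in 223.833 g formula = 24.95 wt% Fe.
43.66% − 24.95% gives a difference of 18.71 percentage points.

18.71 percentage points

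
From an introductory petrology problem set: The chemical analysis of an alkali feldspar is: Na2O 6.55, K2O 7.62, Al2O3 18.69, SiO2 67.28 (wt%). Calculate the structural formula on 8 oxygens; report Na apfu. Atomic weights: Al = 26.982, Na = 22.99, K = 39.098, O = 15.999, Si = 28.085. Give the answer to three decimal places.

Na2O: 6.55/61.979 = 0.10568 mol → 0.21136 mol Na, 0.10568 mol O.
K2O: 7.62/94.195 = 0.08090 mol → 0.16180 mol K, 0.08090 mol O.
Al2O3: 18.69/101.961 = 0.18331 mol → 0.36662 mol Al, 0.54993 mol O.
SiO2: 67.28/60.083 = 1.11978 mol → 1.11978 mol Si, 2.23956 mol O.
Total oxygen = 2.97607 mol. Normalization factor = 8/2.97607 = 2.68811.
Na per 8 O = 0.21136 × 2.68811 = 0.568.

0.568 Na apfu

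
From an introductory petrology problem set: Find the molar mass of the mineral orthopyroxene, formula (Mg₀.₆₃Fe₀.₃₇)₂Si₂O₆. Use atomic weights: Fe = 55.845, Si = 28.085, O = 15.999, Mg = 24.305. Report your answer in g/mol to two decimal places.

224.11 g/mol

M = 1.26(24.305) + 0.74(55.845) + 2(28.085) + 6(15.999)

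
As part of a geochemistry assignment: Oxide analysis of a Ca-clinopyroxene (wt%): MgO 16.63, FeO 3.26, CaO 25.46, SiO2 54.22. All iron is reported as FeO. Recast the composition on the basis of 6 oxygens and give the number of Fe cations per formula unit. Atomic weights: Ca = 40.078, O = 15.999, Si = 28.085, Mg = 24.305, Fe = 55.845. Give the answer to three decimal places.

MgO: 16.63/40.304 = 0.41261 mol → 0.41261 mol Mg, 0.41261 mol O.
FeO: 3.26/71.844 = 0.04538 mol → 0.04538 mol Fe, 0.04538 mol O.
CaO: 25.46/56.077 = 0.45402 mol → 0.45402 mol Ca, 0.45402 mol O.
SiO2: 54.22/60.083 = 0.90242 mol → 0.90242 mol Si, 1.80484 mol O.
Total oxygen = 2.71685 mol. Normalization factor = 6/2.71685 = 2.20844.
Fe per 6 O = 0.04538 × 2.20844 = 0.100.

0.100 Fe apfu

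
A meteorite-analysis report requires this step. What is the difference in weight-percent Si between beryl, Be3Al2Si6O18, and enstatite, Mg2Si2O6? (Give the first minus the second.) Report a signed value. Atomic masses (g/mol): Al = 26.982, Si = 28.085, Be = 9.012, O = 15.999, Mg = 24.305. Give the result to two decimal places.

M(Be3Al2Si6O18) = 537.492 g/mol, so wt% Si = 168.510/537.492 × 100 = 31.35%.
M(Mg2Si2O6) = 200.774 g/mol, so wt% Si = 56.170/200.774 × 100 = 27.98%.
31.35 − 27.98 = 3.37 pp.

3.37 percentage points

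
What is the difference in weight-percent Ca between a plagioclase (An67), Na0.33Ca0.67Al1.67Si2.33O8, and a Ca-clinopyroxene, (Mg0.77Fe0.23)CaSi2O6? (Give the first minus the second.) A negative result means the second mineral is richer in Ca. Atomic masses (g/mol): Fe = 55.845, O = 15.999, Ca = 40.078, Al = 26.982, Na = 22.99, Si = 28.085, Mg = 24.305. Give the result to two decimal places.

-8.07 percentage points

First mineral: 26.852 g Ca in 272.929 g formula = 9.84 wt% Ca.
Second mineral: 40.078 g Ca in 223.801 g formula = 17.91 wt% Ca.
9.84% − 17.91% gives a difference of -8.07 percentage points.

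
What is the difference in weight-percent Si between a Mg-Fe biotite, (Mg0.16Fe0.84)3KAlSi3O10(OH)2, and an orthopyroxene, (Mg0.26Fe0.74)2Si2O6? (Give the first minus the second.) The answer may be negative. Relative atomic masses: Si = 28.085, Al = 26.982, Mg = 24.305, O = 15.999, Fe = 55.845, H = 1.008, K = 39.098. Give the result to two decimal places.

First mineral: 84.255 g Si in 496.735 g formula = 16.96 wt% Si.
Second mineral: 56.170 g Si in 247.453 g formula = 22.70 wt% Si.
16.96% − 22.70% gives a difference of -5.74 percentage points.

-5.74 percentage points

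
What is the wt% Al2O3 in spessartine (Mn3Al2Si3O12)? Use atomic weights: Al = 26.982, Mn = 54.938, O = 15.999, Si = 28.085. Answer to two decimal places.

20.60 wt%

Formula mass = 495.021 g/mol.
2 Al → 1.0000 mol Al2O3 per formula unit; M(Al2O3) = 101.961, so Al2O3 mass = 101.961 g.
101.961/495.021 × 100 = 20.60 wt%.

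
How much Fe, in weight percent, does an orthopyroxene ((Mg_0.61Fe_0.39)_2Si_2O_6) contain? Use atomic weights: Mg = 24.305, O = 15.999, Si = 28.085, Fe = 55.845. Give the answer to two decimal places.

Molar mass of (Mg_0.61Fe_0.39)_2Si_2O_6: 1.22·24.305 + 0.78·55.845 + 2·28.085 + 6·15.999 = 225.375 g/mol.
Mass of Fe per formula unit: 0.78 × 55.845 = 43.559 g.
Weight fraction Fe = 43.559 / 225.375 = 0.1933.

19.33 weight percent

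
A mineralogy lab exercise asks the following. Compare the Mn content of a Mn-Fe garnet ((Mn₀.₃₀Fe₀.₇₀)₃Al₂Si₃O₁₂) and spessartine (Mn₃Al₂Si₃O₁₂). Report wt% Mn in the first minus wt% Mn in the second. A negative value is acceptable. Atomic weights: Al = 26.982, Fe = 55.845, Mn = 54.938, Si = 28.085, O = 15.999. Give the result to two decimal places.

-23.34 percentage points

M((Mn₀.₃₀Fe₀.₇₀)₃Al₂Si₃O₁₂) = 496.926 g/mol, so wt% Mn = 49.444/496.926 × 100 = 9.95%.
M(Mn₃Al₂Si₃O₁₂) = 495.021 g/mol, so wt% Mn = 164.814/495.021 × 100 = 33.29%.
9.95 − 33.29 = -23.34 pp.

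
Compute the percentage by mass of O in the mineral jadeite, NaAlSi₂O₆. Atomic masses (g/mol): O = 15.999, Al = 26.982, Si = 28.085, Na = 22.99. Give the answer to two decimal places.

Molar mass of NaAlSi₂O₆: 1*22.99 + 1*26.982 + 2*28.085 + 6*15.999 = 202.136 g/mol.
Mass of O per formula unit: 6 × 15.999 = 95.994 g.
Weight fraction O = 95.994 / 202.136 = 0.4749.

47.49 mass %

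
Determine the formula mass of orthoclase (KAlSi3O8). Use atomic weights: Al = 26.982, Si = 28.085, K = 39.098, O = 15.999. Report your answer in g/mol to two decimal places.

278.33 g/mol

The formula mass is the sum 1·39.098 + 1·26.982 + 3·28.085 + 8·15.999.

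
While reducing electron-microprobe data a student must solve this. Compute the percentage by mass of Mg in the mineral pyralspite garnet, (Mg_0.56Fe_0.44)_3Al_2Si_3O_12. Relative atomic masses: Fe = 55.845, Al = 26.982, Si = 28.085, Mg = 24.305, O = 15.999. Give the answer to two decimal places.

9.18 weight percent

M((Mg_0.56Fe_0.44)_3Al_2Si_3O_12) = 444.755 g/mol.
Mg contributes 1.68 × 24.305 = 40.832 g per mole.
40.832/444.755 = 0.0918 → 9.18%.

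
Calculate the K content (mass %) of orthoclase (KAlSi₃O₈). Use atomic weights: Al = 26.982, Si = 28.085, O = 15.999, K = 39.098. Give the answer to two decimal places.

14.05 mass %

M(KAlSi₃O₈) = 278.327 g/mol.
K contributes 1 × 39.098 = 39.098 g per mole.
39.098/278.327 = 0.1405 → 14.05%.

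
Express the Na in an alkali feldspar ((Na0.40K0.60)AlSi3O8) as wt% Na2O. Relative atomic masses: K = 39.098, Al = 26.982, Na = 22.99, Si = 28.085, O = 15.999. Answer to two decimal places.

Molar mass of (Na0.40K0.60)AlSi3O8 = 0.40·22.99 + 0.60·39.098 + 1·26.982 + 3·28.085 + 8·15.999 = 271.884 g/mol.
Each formula unit contains 0.40 Na, equivalent to 0.40/2 = 0.2000 mol Na2O.
M(Na2O) = 2×22.99 + 1×15.999 = 61.979 g/mol.
Mass of Na2O per formula unit = 0.2000 × 61.979 = 12.396 g.
Na2O wt% = 12.396 / 271.884 × 100 = 4.56%.

4.56 wt%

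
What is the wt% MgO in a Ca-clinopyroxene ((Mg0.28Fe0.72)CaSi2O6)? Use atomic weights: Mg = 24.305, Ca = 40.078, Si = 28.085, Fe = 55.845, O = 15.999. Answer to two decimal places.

M((Mg0.28Fe0.72)CaSi2O6) = 239.256 g/mol; M(MgO) = 40.304 g/mol.
Moles MgO per formula unit = 0.28 Mg ÷ 1 = 0.2800.
MgO fraction = (0.2800 × 40.304) / 239.256 = 11.285/239.256 = 0.0472.

4.72 wt%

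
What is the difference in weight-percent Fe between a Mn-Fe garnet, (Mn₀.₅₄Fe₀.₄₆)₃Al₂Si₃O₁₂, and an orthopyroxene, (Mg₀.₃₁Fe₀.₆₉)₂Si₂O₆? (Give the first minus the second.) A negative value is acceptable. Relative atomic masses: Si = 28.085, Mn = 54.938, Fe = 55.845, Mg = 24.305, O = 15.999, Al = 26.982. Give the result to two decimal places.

-16.02 percentage points

First mineral: 77.066 g Fe in 496.273 g formula = 15.53 wt% Fe.
Second mineral: 77.066 g Fe in 244.299 g formula = 31.55 wt% Fe.
15.53% − 31.55% gives a difference of -16.02 percentage points.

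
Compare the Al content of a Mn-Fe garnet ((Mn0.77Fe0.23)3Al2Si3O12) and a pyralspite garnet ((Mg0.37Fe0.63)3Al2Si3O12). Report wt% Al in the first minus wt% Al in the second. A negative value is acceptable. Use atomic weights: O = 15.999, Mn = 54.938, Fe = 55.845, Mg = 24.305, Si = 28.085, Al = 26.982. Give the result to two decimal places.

-0.77 percentage points

Al in (Mn0.77Fe0.23)3Al2Si3O12: molar mass 495.647 g/mol; 2×26.982 = 53.964 g → 10.89 wt%.
Al in (Mg0.37Fe0.63)3Al2Si3O12: molar mass 462.733 g/mol; 2×26.982 = 53.964 g → 11.66 wt%.
Difference = 10.89 − 11.66 = -0.77 percentage points.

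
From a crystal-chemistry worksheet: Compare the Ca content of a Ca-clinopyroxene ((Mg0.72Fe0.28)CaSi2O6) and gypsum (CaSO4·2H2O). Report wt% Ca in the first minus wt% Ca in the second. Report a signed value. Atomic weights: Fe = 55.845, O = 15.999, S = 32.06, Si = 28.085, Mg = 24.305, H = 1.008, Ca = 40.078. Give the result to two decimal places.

Ca in (Mg0.72Fe0.28)CaSi2O6: molar mass 225.378 g/mol; 1×40.078 = 40.078 g → 17.78 wt%.
Ca in CaSO4·2H2O: molar mass 172.164 g/mol; 1×40.078 = 40.078 g → 23.28 wt%.
Difference = 17.78 − 23.28 = -5.50 percentage points.

-5.50 percentage points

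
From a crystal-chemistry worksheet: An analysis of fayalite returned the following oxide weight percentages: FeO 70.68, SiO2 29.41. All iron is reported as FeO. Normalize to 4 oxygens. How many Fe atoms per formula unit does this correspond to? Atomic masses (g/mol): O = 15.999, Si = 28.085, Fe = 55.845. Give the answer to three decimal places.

2.005 Fe apfu

70.68 wt% FeO ÷ 71.844 g/mol = 0.98380 mol, giving 0.98380 Fe and 0.98380 O.
29.41 wt% SiO2 ÷ 60.083 g/mol = 0.48949 mol, giving 0.48949 Si and 0.97898 O.
Oxygen sums to 1.96278; scaling by 4/1.96278 = 2.03793 puts the formula on 4 O.
Fe: 0.98380 × 2.03793 = 2.005 atoms per formula unit.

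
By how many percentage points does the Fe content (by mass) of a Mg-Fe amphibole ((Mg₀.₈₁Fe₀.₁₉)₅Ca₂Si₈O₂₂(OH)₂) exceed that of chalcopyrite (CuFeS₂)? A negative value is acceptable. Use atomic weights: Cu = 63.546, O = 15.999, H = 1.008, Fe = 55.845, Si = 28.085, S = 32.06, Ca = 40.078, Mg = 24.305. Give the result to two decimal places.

First mineral: 53.053 g Fe in 842.316 g formula = 6.30 wt% Fe.
Second mineral: 55.845 g Fe in 183.511 g formula = 30.43 wt% Fe.
6.30% − 30.43% gives a difference of -24.13 percentage points.

-24.13 percentage points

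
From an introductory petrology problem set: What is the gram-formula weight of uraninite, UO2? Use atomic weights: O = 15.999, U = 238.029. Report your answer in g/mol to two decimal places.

270.03 g/mol

The formula mass is the sum 1(238.029) + 2(15.999).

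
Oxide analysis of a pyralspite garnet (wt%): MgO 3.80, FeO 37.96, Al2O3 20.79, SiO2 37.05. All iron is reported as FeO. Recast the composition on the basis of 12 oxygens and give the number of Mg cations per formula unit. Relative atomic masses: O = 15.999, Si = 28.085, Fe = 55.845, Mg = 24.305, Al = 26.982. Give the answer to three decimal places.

3.80 wt% MgO ÷ 40.304 g/mol = 0.09428 mol, giving 0.09428 Mg and 0.09428 O.
37.96 wt% FeO ÷ 71.844 g/mol = 0.52837 mol, giving 0.52837 Fe and 0.52837 O.
20.79 wt% Al2O3 ÷ 101.961 g/mol = 0.20390 mol, giving 0.40780 Al and 0.61170 O.
37.05 wt% SiO2 ÷ 60.083 g/mol = 0.61665 mol, giving 0.61665 Si and 1.23330 O.
Oxygen sums to 2.46765; scaling by 12/2.46765 = 4.86293 puts the formula on 12 O.
Mg: 0.09428 × 4.86293 = 0.458 atoms per formula unit.

0.458 Mg apfu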